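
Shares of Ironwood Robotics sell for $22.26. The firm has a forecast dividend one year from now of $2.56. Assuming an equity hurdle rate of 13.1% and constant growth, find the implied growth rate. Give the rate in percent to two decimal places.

1.60%

From P₀ = D₁/(r − g), the implied growth is g = r − D₁/P₀.
g = 0.131 − 2.56/22.26 = 0.131 − 0.11500 = 0.01600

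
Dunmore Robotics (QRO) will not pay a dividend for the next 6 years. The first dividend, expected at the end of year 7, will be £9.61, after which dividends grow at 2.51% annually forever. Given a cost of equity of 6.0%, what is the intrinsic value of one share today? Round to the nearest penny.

£194.12

Deferred-dividend DDM. At t=6 the remaining stream is a growing perpetuity with first payment D_7 = 9.61.
V_6 = D_7/(r−g) = 9.61/(0.06−0.0251) = 275.3582
P₀ = V_6/(1+r)^6 = 275.3582/(1+0.06)^6 = 194.1166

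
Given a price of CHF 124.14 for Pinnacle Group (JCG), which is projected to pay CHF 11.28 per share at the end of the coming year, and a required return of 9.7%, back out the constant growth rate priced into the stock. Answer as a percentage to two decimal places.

From P₀ = D₁/(r − g), the implied growth is g = r − D₁/P₀.
g = 0.097 − 11.28/124.14 = 0.097 − 0.09087 = 0.00613

0.61%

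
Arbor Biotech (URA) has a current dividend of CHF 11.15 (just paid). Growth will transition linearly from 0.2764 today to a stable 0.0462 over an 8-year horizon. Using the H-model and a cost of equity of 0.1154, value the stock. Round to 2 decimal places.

CHF 316.94

H-model: P₀ = D₀[(1+g_L) + H(g_S−g_L)]/(r−g_L), with H = 8/2 = 4.
P₀ = 11.15 × [(1+0.0462) + 4×(0.2764−0.0462)] / (0.1154−0.0462)
   = 11.15 × 1.9670 / 0.0692 = 316.9371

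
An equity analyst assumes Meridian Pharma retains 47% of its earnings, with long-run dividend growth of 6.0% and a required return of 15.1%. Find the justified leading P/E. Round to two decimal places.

Payout ratio b = 1 − 0.47 = 0.53.
Justified leading P/E = b/(r−g) = 0.53/(0.151−0.06) = 5.8242

5.82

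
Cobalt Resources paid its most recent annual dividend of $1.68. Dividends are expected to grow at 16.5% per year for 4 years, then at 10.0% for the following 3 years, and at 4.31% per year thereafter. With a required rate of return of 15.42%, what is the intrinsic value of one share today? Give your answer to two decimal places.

$25.81

Three-stage DDM. Project D₁…D_7; terminal Gordon value at t=7 with g = 0.0431; discount at r = 0.1542.
D_1 = 1.9572
D_2 = 2.2801
D_3 = 2.6564
D_4 = 3.0947
D_5 = 3.4041
D_6 = 3.7445
D_7 = 4.1190
TV_7 = 4.2965/(0.1542−0.0431) = 38.6726
P₀ = Σ Dₜ/(1+r)ᵗ + TV_7/(1+r)^7 = 25.8060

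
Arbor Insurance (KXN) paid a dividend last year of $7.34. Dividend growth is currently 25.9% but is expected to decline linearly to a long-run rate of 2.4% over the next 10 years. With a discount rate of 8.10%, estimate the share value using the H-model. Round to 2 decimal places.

H-model: P₀ = D₀[(1+g_L) + H(g_S−g_L)]/(r−g_L), with H = 10/2 = 5.
P₀ = 7.34 × [(1+0.024) + 5×(0.259−0.024)] / (0.081−0.024)
   = 7.34 × 2.1990 / 0.057 = 283.1695

$283.17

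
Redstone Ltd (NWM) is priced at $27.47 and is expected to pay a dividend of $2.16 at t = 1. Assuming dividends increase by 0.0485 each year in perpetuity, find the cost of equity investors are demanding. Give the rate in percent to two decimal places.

12.71%

Rearranging the constant-growth DDM: r = D₁/P₀ + g.
r = 2.1600 / 27.47 + 0.0485 = 0.07863 + 0.0485 = 0.12713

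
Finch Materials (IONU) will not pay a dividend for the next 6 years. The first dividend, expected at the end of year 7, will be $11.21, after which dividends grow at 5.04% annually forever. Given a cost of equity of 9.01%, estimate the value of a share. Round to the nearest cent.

$168.27

Deferred-dividend DDM. At t=6 the remaining stream is a growing perpetuity with first payment D_7 = 11.21.
V_6 = D_7/(r−g) = 11.21/(0.0901−0.0504) = 282.3678
P₀ = V_6/(1+r)^6 = 282.3678/(1+0.0901)^6 = 168.2740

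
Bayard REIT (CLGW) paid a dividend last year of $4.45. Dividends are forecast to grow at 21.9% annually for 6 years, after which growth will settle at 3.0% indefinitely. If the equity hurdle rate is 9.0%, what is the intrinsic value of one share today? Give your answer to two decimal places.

$189.67

Two-stage DDM. Project D₁…D_6 at 0.219, terminal growth 0.03, discount at r = 0.09.
D_1 = 5.4245
D_2 = 6.6125
D_3 = 8.0607
D_4 = 9.8260
D_5 = 11.9778
D_6 = 14.6010
Terminal value at t=6: TV = D_7/(r−g) = 15.0390/(0.09−0.03) = 250.6503
P₀ = 5.4245/(1+0.09)^1 + 6.6125/(1+0.09)^2 + 8.0607/(1+0.09)^3 + 9.8260/(1+0.09)^4 + 11.9778/(1+0.09)^5 + 14.6010/(1+0.09)^6 + 250.6503/(1+0.09)^6 = 189.6730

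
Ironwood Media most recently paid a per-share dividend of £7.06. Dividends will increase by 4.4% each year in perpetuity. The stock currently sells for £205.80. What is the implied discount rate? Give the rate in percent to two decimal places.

Rearranging the constant-growth DDM: r = D₁/P₀ + g.
D₁ = 7.06 × (1 + 0.044) = 7.3706.
r = 7.3706 / 205.80 + 0.044 = 0.03581 + 0.044 = 0.07981

7.98%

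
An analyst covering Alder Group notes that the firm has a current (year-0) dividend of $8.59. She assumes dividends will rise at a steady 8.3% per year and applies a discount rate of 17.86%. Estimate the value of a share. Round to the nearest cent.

Gordon growth model: P₀ = D₁/(r − g). D₁ = 8.59 × (1 + 0.083) = 9.3030.
P₀ = 9.3030 / (0.1786 − 0.083) = 9.3030 / 0.0956 = 97.3114

$97.31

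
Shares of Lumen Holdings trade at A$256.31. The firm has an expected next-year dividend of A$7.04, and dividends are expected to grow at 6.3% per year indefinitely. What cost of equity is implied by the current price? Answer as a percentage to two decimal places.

9.05%

Rearranging the constant-growth DDM: r = D₁/P₀ + g.
r = 7.0400 / 256.31 + 0.063 = 0.02747 + 0.063 = 0.09047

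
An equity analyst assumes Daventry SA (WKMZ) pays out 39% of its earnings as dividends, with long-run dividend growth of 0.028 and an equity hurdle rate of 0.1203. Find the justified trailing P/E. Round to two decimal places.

Justified trailing P/E = b(1+g)/(r−g) = 0.39×(1+0.028)/(0.1203−0.028) = 4.3437

4.34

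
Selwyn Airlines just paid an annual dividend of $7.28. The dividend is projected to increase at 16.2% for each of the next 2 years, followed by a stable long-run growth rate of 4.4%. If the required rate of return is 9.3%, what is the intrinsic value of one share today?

Two-stage DDM. Project D₁…D_2 at 0.162, terminal growth 0.044, discount at r = 0.093.
D_1 = 8.4594
D_2 = 9.8298
Terminal value at t=2: TV = D_3/(r−g) = 10.2623/(0.093−0.044) = 209.4344
P₀ = 8.4594/(1+0.093)^1 + 9.8298/(1+0.093)^2 + 209.4344/(1+0.093)^2 = 191.2782

$191.28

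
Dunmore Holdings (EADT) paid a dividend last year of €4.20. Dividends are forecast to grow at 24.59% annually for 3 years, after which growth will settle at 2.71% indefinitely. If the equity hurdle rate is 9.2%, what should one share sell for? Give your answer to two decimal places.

Two-stage DDM. Project D₁…D_3 at 0.2459, terminal growth 0.0271, discount at r = 0.092.
D_1 = 5.2328
D_2 = 6.5195
D_3 = 8.1227
Terminal value at t=3: TV = D_4/(r−g) = 8.3428/(0.092−0.0271) = 128.5485
P₀ = 5.2328/(1+0.092)^1 + 6.5195/(1+0.092)^2 + 8.1227/(1+0.092)^3 + 128.5485/(1+0.092)^3 = 115.2156

€115.22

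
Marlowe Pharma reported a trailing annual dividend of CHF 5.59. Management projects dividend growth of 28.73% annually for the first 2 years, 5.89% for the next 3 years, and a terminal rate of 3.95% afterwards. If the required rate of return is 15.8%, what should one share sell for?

CHF 76.83

Three-stage DDM. Project D₁…D_5; terminal Gordon value at t=5 with g = 0.0395; discount at r = 0.158.
D_1 = 7.1960
D_2 = 9.2634
D_3 = 9.8090
D_4 = 10.3868
D_5 = 10.9986
TV_5 = 11.4330/(0.158−0.0395) = 96.4811
P₀ = Σ Dₜ/(1+r)ᵗ + TV_5/(1+r)^5 = 76.8312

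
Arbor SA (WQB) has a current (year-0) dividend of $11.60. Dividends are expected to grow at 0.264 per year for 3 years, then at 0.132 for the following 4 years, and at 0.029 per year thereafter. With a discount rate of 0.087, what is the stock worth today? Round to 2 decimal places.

Three-stage DDM. Project D₁…D_7; terminal Gordon value at t=7 with g = 0.029; discount at r = 0.087.
D_1 = 14.6624
D_2 = 18.5333
D_3 = 23.4261
D_4 = 26.5183
D_5 = 30.0187
D_6 = 33.9812
D_7 = 38.4667
TV_7 = 39.5822/(0.087−0.029) = 682.4523
P₀ = Σ Dₜ/(1+r)ᵗ + TV_7/(1+r)^7 = 508.8382

$508.84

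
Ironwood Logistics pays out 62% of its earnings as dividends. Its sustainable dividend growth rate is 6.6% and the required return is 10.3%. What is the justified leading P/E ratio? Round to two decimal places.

Justified leading P/E = b/(r−g) = 0.62/(0.103−0.066) = 16.7568

16.76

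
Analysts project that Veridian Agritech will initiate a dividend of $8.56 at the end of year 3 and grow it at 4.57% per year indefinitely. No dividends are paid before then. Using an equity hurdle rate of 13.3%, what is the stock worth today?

$76.38

Deferred-dividend DDM. At t=2 the remaining stream is a growing perpetuity with first payment D_3 = 8.56.
V_2 = D_3/(r−g) = 8.56/(0.133−0.0457) = 98.0527
P₀ = V_2/(1+r)^2 = 98.0527/(1+0.133)^2 = 76.3835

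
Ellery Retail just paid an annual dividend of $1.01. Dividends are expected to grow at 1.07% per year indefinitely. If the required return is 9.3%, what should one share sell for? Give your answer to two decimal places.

Gordon growth model: P₀ = D₁/(r − g). D₁ = 1.01 × (1 + 0.0107) = 1.0208.
P₀ = 1.0208 / (0.093 − 0.0107) = 1.0208 / 0.0823 = 12.4035

$12.40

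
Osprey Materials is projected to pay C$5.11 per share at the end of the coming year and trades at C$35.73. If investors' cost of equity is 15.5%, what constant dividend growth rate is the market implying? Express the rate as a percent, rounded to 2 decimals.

From P₀ = D₁/(r − g), the implied growth is g = r − D₁/P₀.
g = 0.155 − 5.11/35.73 = 0.155 − 0.14302 = 0.01198

1.20%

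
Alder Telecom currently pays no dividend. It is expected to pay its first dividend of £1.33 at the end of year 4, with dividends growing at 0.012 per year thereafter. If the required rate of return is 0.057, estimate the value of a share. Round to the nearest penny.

£25.03

Deferred-dividend DDM. At t=3 the remaining stream is a growing perpetuity with first payment D_4 = 1.33.
V_3 = D_4/(r−g) = 1.33/(0.057−0.012) = 29.5556
P₀ = V_3/(1+r)^3 = 29.5556/(1+0.057)^3 = 25.0273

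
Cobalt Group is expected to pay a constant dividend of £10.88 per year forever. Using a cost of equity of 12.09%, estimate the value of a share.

Zero-growth DDM (perpetuity): P₀ = D/r = 10.88 / 0.1209 = 89.9917

£89.99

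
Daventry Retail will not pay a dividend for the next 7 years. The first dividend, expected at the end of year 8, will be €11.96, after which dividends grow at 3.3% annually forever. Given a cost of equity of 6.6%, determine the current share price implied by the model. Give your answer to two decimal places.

€231.70

Deferred-dividend DDM. At t=7 the remaining stream is a growing perpetuity with first payment D_8 = 11.96.
V_7 = D_8/(r−g) = 11.96/(0.066−0.033) = 362.4242
P₀ = V_7/(1+r)^7 = 362.4242/(1+0.066)^7 = 231.6951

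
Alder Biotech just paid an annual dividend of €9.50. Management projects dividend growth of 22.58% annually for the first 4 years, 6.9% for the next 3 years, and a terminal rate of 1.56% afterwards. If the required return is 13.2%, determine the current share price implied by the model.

€177.52

Three-stage DDM. Project D₁…D_7; terminal Gordon value at t=7 with g = 0.0156; discount at r = 0.132.
D_1 = 11.6451
D_2 = 14.2746
D_3 = 17.4978
D_4 = 21.4488
D_5 = 22.9287
D_6 = 24.5108
D_7 = 26.2020
TV_7 = 26.6108/(0.132−0.0156) = 228.6151
P₀ = Σ Dₜ/(1+r)ᵗ + TV_7/(1+r)^7 = 177.5159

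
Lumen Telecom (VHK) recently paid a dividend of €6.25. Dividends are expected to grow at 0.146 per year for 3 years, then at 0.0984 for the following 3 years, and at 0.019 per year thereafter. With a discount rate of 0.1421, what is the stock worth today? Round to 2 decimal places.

€82.90

Three-stage DDM. Project D₁…D_6; terminal Gordon value at t=6 with g = 0.019; discount at r = 0.1421.
D_1 = 7.1625
D_2 = 8.2082
D_3 = 9.4066
D_4 = 10.3322
D_5 = 11.3489
D_6 = 12.4657
TV_6 = 12.7025/(0.1421−0.019) = 103.1886
P₀ = Σ Dₜ/(1+r)ᵗ + TV_6/(1+r)^6 = 82.9032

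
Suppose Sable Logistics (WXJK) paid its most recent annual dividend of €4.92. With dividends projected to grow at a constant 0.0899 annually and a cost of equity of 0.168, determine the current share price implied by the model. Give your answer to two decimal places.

€68.66

Gordon growth model: P₀ = D₁/(r − g). D₁ = 4.92 × (1 + 0.0899) = 5.3623.
P₀ = 5.3623 / (0.168 − 0.0899) = 5.3623 / 0.0781 = 68.6595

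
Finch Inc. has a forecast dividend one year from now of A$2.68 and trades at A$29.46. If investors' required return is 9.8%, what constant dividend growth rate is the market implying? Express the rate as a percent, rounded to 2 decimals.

0.70%

From P₀ = D₁/(r − g), the implied growth is g = r − D₁/P₀.
g = 0.098 − 2.68/29.46 = 0.098 − 0.09097 = 0.00703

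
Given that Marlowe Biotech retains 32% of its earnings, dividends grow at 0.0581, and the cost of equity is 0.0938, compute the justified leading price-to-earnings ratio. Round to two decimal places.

Payout ratio b = 1 − 0.32 = 0.68.
Justified leading P/E = b/(r−g) = 0.68/(0.0938−0.0581) = 19.0476

19.05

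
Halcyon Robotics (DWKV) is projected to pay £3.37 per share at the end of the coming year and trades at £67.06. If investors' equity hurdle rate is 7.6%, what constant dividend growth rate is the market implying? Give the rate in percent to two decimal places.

2.57%

From P₀ = D₁/(r − g), the implied growth is g = r − D₁/P₀.
g = 0.076 − 3.37/67.06 = 0.076 − 0.05025 = 0.02575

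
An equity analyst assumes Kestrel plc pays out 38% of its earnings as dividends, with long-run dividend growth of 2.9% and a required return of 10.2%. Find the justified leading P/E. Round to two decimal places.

5.21

Justified leading P/E = b/(r−g) = 0.38/(0.102−0.029) = 5.2055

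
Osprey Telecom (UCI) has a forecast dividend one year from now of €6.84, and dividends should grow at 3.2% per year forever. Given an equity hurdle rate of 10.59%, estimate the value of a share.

€92.56

Gordon growth model: P₀ = D₁/(r − g), with D₁ = 6.84 given directly.
P₀ = 6.8400 / (0.1059 − 0.032) = 6.8400 / 0.0739 = 92.5575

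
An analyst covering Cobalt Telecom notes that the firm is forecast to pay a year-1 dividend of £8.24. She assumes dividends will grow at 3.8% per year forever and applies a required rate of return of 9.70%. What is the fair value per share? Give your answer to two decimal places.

£139.66

Gordon growth model: P₀ = D₁/(r − g), with D₁ = 8.24 given directly.
P₀ = 8.2400 / (0.097 − 0.038) = 8.2400 / 0.059 = 139.6610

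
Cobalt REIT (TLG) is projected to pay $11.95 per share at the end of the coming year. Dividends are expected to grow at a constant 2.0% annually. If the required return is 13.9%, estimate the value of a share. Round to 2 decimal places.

Gordon growth model: P₀ = D₁/(r − g), with D₁ = 11.95 given directly.
P₀ = 11.9500 / (0.139 − 0.02) = 11.9500 / 0.119 = 100.4202

$100.42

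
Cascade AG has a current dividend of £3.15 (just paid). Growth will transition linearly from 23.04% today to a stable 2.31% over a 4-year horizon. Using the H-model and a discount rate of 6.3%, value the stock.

H-model: P₀ = D₀[(1+g_L) + H(g_S−g_L)]/(r−g_L), with H = 4/2 = 2.
P₀ = 3.15 × [(1+0.0231) + 2×(0.2304−0.0231)] / (0.063−0.0231)
   = 3.15 × 1.4377 / 0.0399 = 113.5026

£113.50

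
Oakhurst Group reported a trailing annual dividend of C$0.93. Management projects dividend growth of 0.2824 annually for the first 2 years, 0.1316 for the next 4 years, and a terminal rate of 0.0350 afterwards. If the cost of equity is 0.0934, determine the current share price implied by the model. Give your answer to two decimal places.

C$33.96

Three-stage DDM. Project D₁…D_6; terminal Gordon value at t=6 with g = 0.035; discount at r = 0.0934.
D_1 = 1.1926
D_2 = 1.5294
D_3 = 1.7307
D_4 = 1.9585
D_5 = 2.2162
D_6 = 2.5079
TV_6 = 2.5956/(0.0934−0.035) = 44.4456
P₀ = Σ Dₜ/(1+r)ᵗ + TV_6/(1+r)^6 = 33.9609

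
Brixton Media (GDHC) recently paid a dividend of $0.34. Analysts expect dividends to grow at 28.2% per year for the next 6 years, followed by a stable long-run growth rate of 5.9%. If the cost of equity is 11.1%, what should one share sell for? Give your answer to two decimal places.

$19.81

Two-stage DDM. Project D₁…D_6 at 0.282, terminal growth 0.059, discount at r = 0.111.
D_1 = 0.4359
D_2 = 0.5588
D_3 = 0.7164
D_4 = 0.9184
D_5 = 1.1774
D_6 = 1.5094
Terminal value at t=6: TV = D_7/(r−g) = 1.5985/(0.111−0.059) = 30.7397
P₀ = 0.4359/(1+0.111)^1 + 0.5588/(1+0.111)^2 + 0.7164/(1+0.111)^3 + 0.9184/(1+0.111)^4 + 1.1774/(1+0.111)^5 + 1.5094/(1+0.111)^6 + 30.7397/(1+0.111)^6 = 19.8146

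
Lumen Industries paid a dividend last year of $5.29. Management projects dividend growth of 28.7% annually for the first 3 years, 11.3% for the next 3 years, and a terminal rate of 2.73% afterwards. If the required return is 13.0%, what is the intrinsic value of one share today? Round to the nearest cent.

$118.15

Three-stage DDM. Project D₁…D_6; terminal Gordon value at t=6 with g = 0.0273; discount at r = 0.13.
D_1 = 6.8082
D_2 = 8.7622
D_3 = 11.2769
D_4 = 12.5512
D_5 = 13.9695
D_6 = 15.5481
TV_6 = 15.9725/(0.13−0.0273) = 155.5262
P₀ = Σ Dₜ/(1+r)ᵗ + TV_6/(1+r)^6 = 118.1527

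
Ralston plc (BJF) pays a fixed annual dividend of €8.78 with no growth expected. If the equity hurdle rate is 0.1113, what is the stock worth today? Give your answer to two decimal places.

Zero-growth DDM (perpetuity): P₀ = D/r = 8.78 / 0.1113 = 78.8859

€78.89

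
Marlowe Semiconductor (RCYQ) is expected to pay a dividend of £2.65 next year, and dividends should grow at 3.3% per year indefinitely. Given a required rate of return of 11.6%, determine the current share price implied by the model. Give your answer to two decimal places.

Gordon growth model: P₀ = D₁/(r − g), with D₁ = 2.65 given directly.
P₀ = 2.6500 / (0.116 − 0.033) = 2.6500 / 0.083 = 31.9277

£31.93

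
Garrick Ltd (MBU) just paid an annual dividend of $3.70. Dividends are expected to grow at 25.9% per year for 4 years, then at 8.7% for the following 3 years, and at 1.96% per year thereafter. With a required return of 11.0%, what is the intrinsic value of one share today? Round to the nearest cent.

Three-stage DDM. Project D₁…D_7; terminal Gordon value at t=7 with g = 0.0196; discount at r = 0.11.
D_1 = 4.6583
D_2 = 5.8648
D_3 = 7.3838
D_4 = 9.2962
D_5 = 10.1050
D_6 = 10.9841
D_7 = 11.9397
TV_7 = 12.1737/(0.11−0.0196) = 134.6650
P₀ = Σ Dₜ/(1+r)ᵗ + TV_7/(1+r)^7 = 102.9620

$102.96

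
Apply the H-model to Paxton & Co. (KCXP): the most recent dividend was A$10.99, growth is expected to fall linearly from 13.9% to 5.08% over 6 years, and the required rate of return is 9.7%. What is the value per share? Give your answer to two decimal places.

H-model: P₀ = D₀[(1+g_L) + H(g_S−g_L)]/(r−g_L), with H = 6/2 = 3.
P₀ = 10.99 × [(1+0.0508) + 3×(0.139−0.0508)] / (0.097−0.0508)
   = 10.99 × 1.3154 / 0.0462 = 312.9058

A$312.91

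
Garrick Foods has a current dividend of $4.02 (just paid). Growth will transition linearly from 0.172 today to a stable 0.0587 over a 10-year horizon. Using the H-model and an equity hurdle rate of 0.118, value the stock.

$110.17

H-model: P₀ = D₀[(1+g_L) + H(g_S−g_L)]/(r−g_L), with H = 10/2 = 5.
P₀ = 4.02 × [(1+0.0587) + 5×(0.172−0.0587)] / (0.118−0.0587)
   = 4.02 × 1.6252 / 0.0593 = 110.1738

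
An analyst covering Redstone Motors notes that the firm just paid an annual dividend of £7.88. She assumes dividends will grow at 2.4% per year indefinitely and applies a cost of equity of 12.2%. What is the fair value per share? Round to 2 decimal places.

Gordon growth model: P₀ = D₁/(r − g). D₁ = 7.88 × (1 + 0.024) = 8.0691.
P₀ = 8.0691 / (0.122 − 0.024) = 8.0691 / 0.098 = 82.3380

£82.34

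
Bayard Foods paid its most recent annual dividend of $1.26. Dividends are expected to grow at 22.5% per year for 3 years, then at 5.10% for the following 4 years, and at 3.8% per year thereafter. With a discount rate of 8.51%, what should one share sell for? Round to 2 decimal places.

Three-stage DDM. Project D₁…D_7; terminal Gordon value at t=7 with g = 0.038; discount at r = 0.0851.
D_1 = 1.5435
D_2 = 1.8908
D_3 = 2.3162
D_4 = 2.4343
D_5 = 2.5585
D_6 = 2.6890
D_7 = 2.8261
TV_7 = 2.9335/(0.0851−0.038) = 62.2825
P₀ = Σ Dₜ/(1+r)ᵗ + TV_7/(1+r)^7 = 46.7030

$46.70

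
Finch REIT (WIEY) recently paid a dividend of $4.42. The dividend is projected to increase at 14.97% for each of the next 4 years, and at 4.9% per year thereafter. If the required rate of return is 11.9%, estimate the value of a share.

$92.74

Two-stage DDM. Project D₁…D_4 at 0.1497, terminal growth 0.049, discount at r = 0.119.
D_1 = 5.0817
D_2 = 5.8424
D_3 = 6.7170
D_4 = 7.7225
Terminal value at t=4: TV = D_5/(r−g) = 8.1009/(0.119−0.049) = 115.7278
P₀ = 5.0817/(1+0.119)^1 + 5.8424/(1+0.119)^2 + 6.7170/(1+0.119)^3 + 7.7225/(1+0.119)^4 + 115.7278/(1+0.119)^4 = 92.7368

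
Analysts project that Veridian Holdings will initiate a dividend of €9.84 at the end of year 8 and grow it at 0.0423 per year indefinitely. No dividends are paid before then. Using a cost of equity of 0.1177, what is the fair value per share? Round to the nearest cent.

€59.89

Deferred-dividend DDM. At t=7 the remaining stream is a growing perpetuity with first payment D_8 = 9.84.
V_7 = D_8/(r−g) = 9.84/(0.1177−0.0423) = 130.5040
P₀ = V_7/(1+r)^7 = 130.5040/(1+0.1177)^7 = 59.8890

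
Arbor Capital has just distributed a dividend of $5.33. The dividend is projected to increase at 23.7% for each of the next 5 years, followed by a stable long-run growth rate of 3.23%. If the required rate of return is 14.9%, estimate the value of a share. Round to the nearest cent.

$101.62

Two-stage DDM. Project D₁…D_5 at 0.237, terminal growth 0.0323, discount at r = 0.149.
D_1 = 6.5932
D_2 = 8.1558
D_3 = 10.0887
D_4 = 12.4798
D_5 = 15.4375
Terminal value at t=5: TV = D_6/(r−g) = 15.9361/(0.149−0.0323) = 136.5560
P₀ = 6.5932/(1+0.149)^1 + 8.1558/(1+0.149)^2 + 10.0887/(1+0.149)^3 + 12.4798/(1+0.149)^4 + 15.4375/(1+0.149)^5 + 136.5560/(1+0.149)^5 = 101.6240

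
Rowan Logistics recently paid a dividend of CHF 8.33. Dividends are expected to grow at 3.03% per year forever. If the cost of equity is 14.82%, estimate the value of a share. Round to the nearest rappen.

Gordon growth model: P₀ = D₁/(r − g). D₁ = 8.33 × (1 + 0.0303) = 8.5824.
P₀ = 8.5824 / (0.1482 − 0.0303) = 8.5824 / 0.1179 = 72.7939

CHF 72.79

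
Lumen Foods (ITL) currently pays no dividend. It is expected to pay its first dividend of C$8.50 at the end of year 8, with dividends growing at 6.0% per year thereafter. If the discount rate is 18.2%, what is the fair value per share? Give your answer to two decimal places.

Deferred-dividend DDM. At t=7 the remaining stream is a growing perpetuity with first payment D_8 = 8.50.
V_7 = D_8/(r−g) = 8.50/(0.182−0.06) = 69.6721
P₀ = V_7/(1+r)^7 = 69.6721/(1+0.182)^7 = 21.6141

C$21.61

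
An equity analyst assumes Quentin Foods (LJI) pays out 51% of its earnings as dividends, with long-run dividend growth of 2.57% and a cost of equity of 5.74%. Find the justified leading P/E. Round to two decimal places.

16.09

Justified leading P/E = b/(r−g) = 0.51/(0.0574−0.0257) = 16.0883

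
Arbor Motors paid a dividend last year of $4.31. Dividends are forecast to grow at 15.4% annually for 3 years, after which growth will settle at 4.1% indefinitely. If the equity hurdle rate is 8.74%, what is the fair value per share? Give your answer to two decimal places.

Two-stage DDM. Project D₁…D_3 at 0.154, terminal growth 0.041, discount at r = 0.0874.
D_1 = 4.9737
D_2 = 5.7397
D_3 = 6.6236
Terminal value at t=3: TV = D_4/(r−g) = 6.8952/(0.0874−0.041) = 148.6030
P₀ = 4.9737/(1+0.0874)^1 + 5.7397/(1+0.0874)^2 + 6.6236/(1+0.0874)^3 + 148.6030/(1+0.0874)^3 = 130.1533

$130.15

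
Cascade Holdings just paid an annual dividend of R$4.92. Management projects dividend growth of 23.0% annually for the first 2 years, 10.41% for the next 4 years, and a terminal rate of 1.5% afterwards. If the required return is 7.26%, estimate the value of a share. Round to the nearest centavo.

Three-stage DDM. Project D₁…D_6; terminal Gordon value at t=6 with g = 0.015; discount at r = 0.0726.
D_1 = 6.0516
D_2 = 7.4435
D_3 = 8.2183
D_4 = 9.0739
D_5 = 10.0185
D_6 = 11.0614
TV_6 = 11.2273/(0.0726−0.015) = 194.9183
P₀ = Σ Dₜ/(1+r)ᵗ + TV_6/(1+r)^6 = 167.9530

R$167.95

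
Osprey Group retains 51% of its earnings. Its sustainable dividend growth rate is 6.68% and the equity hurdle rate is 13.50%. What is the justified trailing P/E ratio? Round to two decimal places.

7.66

Payout ratio b = 1 − 0.51 = 0.49.
Justified trailing P/E = b(1+g)/(r−g) = 0.49×(1+0.0668)/(0.135−0.0668) = 7.6647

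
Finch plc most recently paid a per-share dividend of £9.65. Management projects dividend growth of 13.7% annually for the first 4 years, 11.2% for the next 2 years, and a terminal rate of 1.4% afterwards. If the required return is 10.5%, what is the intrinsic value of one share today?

£185.39

Three-stage DDM. Project D₁…D_6; terminal Gordon value at t=6 with g = 0.014; discount at r = 0.105.
D_1 = 10.9721
D_2 = 12.4752
D_3 = 14.1843
D_4 = 16.1276
D_5 = 17.9339
D_6 = 19.9425
TV_6 = 20.2217/(0.105−0.014) = 222.2160
P₀ = Σ Dₜ/(1+r)ᵗ + TV_6/(1+r)^6 = 185.3853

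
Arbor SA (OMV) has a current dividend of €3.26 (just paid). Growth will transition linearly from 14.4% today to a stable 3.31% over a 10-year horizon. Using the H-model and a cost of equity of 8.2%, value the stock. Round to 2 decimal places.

€105.84

H-model: P₀ = D₀[(1+g_L) + H(g_S−g_L)]/(r−g_L), with H = 10/2 = 5.
P₀ = 3.26 × [(1+0.0331) + 5×(0.144−0.0331)] / (0.082−0.0331)
   = 3.26 × 1.5876 / 0.0489 = 105.8400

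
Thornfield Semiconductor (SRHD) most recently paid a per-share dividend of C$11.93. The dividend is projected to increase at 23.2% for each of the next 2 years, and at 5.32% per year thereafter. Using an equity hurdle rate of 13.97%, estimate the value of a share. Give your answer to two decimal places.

C$196.57

Two-stage DDM. Project D₁…D_2 at 0.232, terminal growth 0.0532, discount at r = 0.1397.
D_1 = 14.6978
D_2 = 18.1076
Terminal value at t=2: TV = D_3/(r−g) = 19.0710/(0.1397−0.0532) = 220.4736
P₀ = 14.6978/(1+0.1397)^1 + 18.1076/(1+0.1397)^2 + 220.4736/(1+0.1397)^2 = 196.5733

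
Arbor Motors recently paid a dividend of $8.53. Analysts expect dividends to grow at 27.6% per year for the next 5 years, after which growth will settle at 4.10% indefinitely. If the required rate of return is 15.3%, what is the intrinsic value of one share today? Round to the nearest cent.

$190.01

Two-stage DDM. Project D₁…D_5 at 0.276, terminal growth 0.041, discount at r = 0.153.
D_1 = 10.8843
D_2 = 13.8883
D_3 = 17.7215
D_4 = 22.6127
D_5 = 28.8538
Terminal value at t=5: TV = D_6/(r−g) = 30.0368/(0.153−0.041) = 268.1854
P₀ = 10.8843/(1+0.153)^1 + 13.8883/(1+0.153)^2 + 17.7215/(1+0.153)^3 + 22.6127/(1+0.153)^4 + 28.8538/(1+0.153)^5 + 268.1854/(1+0.153)^5 = 190.0129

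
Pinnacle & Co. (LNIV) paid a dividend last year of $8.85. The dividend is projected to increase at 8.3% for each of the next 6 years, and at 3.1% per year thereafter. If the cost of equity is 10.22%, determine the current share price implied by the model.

$165.28

Two-stage DDM. Project D₁…D_6 at 0.083, terminal growth 0.031, discount at r = 0.1022.
D_1 = 9.5846
D_2 = 10.3801
D_3 = 11.2416
D_4 = 12.1747
D_5 = 13.1852
D_6 = 14.2795
Terminal value at t=6: TV = D_7/(r−g) = 14.7222/(0.1022−0.031) = 206.7725
P₀ = 9.5846/(1+0.1022)^1 + 10.3801/(1+0.1022)^2 + 11.2416/(1+0.1022)^3 + 12.1747/(1+0.1022)^4 + 13.1852/(1+0.1022)^5 + 14.2795/(1+0.1022)^6 + 206.7725/(1+0.1022)^6 = 165.2817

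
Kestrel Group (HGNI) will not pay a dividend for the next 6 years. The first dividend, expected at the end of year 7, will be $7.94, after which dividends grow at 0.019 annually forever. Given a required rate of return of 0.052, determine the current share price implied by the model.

Deferred-dividend DDM. At t=6 the remaining stream is a growing perpetuity with first payment D_7 = 7.94.
V_6 = D_7/(r−g) = 7.94/(0.052−0.019) = 240.6061
P₀ = V_6/(1+r)^6 = 240.6061/(1+0.052)^6 = 177.5056

$177.51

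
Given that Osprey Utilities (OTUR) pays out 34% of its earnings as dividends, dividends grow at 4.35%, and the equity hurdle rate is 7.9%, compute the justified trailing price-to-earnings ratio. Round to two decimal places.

Justified trailing P/E = b(1+g)/(r−g) = 0.34×(1+0.0435)/(0.079−0.0435) = 9.9941

9.99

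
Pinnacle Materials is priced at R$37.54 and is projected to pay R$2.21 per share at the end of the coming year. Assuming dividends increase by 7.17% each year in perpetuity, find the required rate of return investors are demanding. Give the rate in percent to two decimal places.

Rearranging the constant-growth DDM: r = D₁/P₀ + g.
r = 2.2100 / 37.54 + 0.0717 = 0.05887 + 0.0717 = 0.13057

13.06%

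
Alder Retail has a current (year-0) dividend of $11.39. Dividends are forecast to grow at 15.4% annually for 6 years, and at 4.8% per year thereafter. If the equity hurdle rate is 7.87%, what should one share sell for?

Two-stage DDM. Project D₁…D_6 at 0.154, terminal growth 0.048, discount at r = 0.0787.
D_1 = 13.1441
D_2 = 15.1682
D_3 = 17.5042
D_4 = 20.1998
D_5 = 23.3106
D_6 = 26.9004
Terminal value at t=6: TV = D_7/(r−g) = 28.1916/(0.0787−0.048) = 918.2934
P₀ = 13.1441/(1+0.0787)^1 + 15.1682/(1+0.0787)^2 + 17.5042/(1+0.0787)^3 + 20.1998/(1+0.0787)^4 + 23.3106/(1+0.0787)^5 + 26.9004/(1+0.0787)^6 + 918.2934/(1+0.0787)^6 = 669.9986

$670.00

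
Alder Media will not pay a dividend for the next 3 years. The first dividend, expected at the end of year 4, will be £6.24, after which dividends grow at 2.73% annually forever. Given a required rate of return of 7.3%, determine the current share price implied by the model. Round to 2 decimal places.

£110.53

Deferred-dividend DDM. At t=3 the remaining stream is a growing perpetuity with first payment D_4 = 6.24.
V_3 = D_4/(r−g) = 6.24/(0.073−0.0273) = 136.5427
P₀ = V_3/(1+r)^3 = 136.5427/(1+0.073)^3 = 110.5272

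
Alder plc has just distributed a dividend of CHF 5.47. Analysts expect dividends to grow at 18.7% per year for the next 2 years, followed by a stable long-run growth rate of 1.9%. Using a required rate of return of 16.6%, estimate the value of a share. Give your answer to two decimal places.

CHF 50.53

Two-stage DDM. Project D₁…D_2 at 0.187, terminal growth 0.019, discount at r = 0.166.
D_1 = 6.4929
D_2 = 7.7071
Terminal value at t=2: TV = D_3/(r−g) = 7.8535/(0.166−0.019) = 53.4251
P₀ = 6.4929/(1+0.166)^1 + 7.7071/(1+0.166)^2 + 53.4251/(1+0.166)^2 = 50.5333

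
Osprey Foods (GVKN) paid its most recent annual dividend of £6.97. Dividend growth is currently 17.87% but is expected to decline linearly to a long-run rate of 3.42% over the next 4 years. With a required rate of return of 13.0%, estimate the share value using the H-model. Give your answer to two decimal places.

H-model: P₀ = D₀[(1+g_L) + H(g_S−g_L)]/(r−g_L), with H = 4/2 = 2.
P₀ = 6.97 × [(1+0.0342) + 2×(0.1787−0.0342)] / (0.13−0.0342)
   = 6.97 × 1.3232 / 0.0958 = 96.2704

£96.27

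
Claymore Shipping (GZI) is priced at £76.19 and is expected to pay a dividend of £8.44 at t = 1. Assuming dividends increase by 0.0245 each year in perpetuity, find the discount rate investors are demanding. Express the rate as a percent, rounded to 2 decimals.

Rearranging the constant-growth DDM: r = D₁/P₀ + g.
r = 8.4400 / 76.19 + 0.0245 = 0.11078 + 0.0245 = 0.13528

13.53%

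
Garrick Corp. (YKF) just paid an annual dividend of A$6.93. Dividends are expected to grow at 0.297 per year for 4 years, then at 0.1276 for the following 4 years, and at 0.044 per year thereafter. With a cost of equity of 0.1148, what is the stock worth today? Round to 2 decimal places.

Three-stage DDM. Project D₁…D_8; terminal Gordon value at t=8 with g = 0.044; discount at r = 0.1148.
D_1 = 8.9882
D_2 = 11.6577
D_3 = 15.1200
D_4 = 19.6107
D_5 = 22.1130
D_6 = 24.9346
D_7 = 28.1163
D_8 = 31.7040
TV_8 = 33.0989/(0.1148−0.044) = 467.4990
P₀ = Σ Dₜ/(1+r)ᵗ + TV_8/(1+r)^8 = 289.2937

A$289.29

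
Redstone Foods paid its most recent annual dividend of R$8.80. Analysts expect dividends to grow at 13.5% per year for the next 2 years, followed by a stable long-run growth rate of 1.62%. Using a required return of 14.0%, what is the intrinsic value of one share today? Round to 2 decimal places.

Two-stage DDM. Project D₁…D_2 at 0.135, terminal growth 0.0162, discount at r = 0.14.
D_1 = 9.9880
D_2 = 11.3364
Terminal value at t=2: TV = D_3/(r−g) = 11.5200/(0.14−0.0162) = 93.0535
P₀ = 9.9880/(1+0.14)^1 + 11.3364/(1+0.14)^2 + 93.0535/(1+0.14)^2 = 89.0861

R$89.09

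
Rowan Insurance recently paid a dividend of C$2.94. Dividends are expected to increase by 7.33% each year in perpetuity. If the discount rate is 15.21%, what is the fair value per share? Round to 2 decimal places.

Gordon growth model: P₀ = D₁/(r − g). D₁ = 2.94 × (1 + 0.0733) = 3.1555.
P₀ = 3.1555 / (0.1521 − 0.0733) = 3.1555 / 0.0788 = 40.0444

C$40.04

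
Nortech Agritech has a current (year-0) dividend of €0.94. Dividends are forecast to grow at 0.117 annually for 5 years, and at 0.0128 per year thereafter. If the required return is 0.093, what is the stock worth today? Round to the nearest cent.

€18.25

Two-stage DDM. Project D₁…D_5 at 0.117, terminal growth 0.0128, discount at r = 0.093.
D_1 = 1.0500
D_2 = 1.1728
D_3 = 1.3100
D_4 = 1.4633
D_5 = 1.6345
Terminal value at t=5: TV = D_6/(r−g) = 1.6555/(0.093−0.0128) = 20.6416
P₀ = 1.0500/(1+0.093)^1 + 1.1728/(1+0.093)^2 + 1.3100/(1+0.093)^3 + 1.4633/(1+0.093)^4 + 1.6345/(1+0.093)^5 + 20.6416/(1+0.093)^5 = 18.2513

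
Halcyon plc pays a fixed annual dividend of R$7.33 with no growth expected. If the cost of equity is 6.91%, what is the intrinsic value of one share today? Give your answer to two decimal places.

Zero-growth DDM (perpetuity): P₀ = D/r = 7.33 / 0.0691 = 106.0781

R$106.08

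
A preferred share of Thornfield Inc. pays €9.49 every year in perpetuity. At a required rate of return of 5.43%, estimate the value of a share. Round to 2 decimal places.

Zero-growth DDM (perpetuity): P₀ = D/r = 9.49 / 0.0543 = 174.7698

€174.77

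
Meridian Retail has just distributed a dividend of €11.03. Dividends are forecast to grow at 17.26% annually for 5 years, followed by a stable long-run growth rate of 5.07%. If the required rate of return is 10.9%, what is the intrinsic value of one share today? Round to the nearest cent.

Two-stage DDM. Project D₁…D_5 at 0.1726, terminal growth 0.0507, discount at r = 0.109.
D_1 = 12.9338
D_2 = 15.1661
D_3 = 17.7838
D_4 = 20.8533
D_5 = 24.4526
Terminal value at t=5: TV = D_6/(r−g) = 25.6923/(0.109−0.0507) = 440.6920
P₀ = 12.9338/(1+0.109)^1 + 15.1661/(1+0.109)^2 + 17.7838/(1+0.109)^3 + 20.8533/(1+0.109)^4 + 24.4526/(1+0.109)^5 + 440.6920/(1+0.109)^5 = 328.1063

€328.11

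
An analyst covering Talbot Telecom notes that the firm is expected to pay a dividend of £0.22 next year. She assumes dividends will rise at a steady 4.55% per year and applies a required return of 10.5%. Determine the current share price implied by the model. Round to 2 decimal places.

£3.70

Gordon growth model: P₀ = D₁/(r − g), with D₁ = 0.22 given directly.
P₀ = 0.2200 / (0.105 − 0.0455) = 0.2200 / 0.0595 = 3.6975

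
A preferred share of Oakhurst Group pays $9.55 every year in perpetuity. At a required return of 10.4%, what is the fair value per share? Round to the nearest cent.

Zero-growth DDM (perpetuity): P₀ = D/r = 9.55 / 0.104 = 91.8269

$91.83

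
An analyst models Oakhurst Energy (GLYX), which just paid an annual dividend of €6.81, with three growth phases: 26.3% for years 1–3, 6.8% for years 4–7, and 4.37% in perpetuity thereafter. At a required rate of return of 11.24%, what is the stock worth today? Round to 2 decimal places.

€191.18

Three-stage DDM. Project D₁…D_7; terminal Gordon value at t=7 with g = 0.0437; discount at r = 0.1124.
D_1 = 8.6010
D_2 = 10.8631
D_3 = 13.7201
D_4 = 14.6531
D_5 = 15.6495
D_6 = 16.7136
D_7 = 17.8502
TV_7 = 18.6302/(0.1124−0.0437) = 271.1822
P₀ = Σ Dₜ/(1+r)ᵗ + TV_7/(1+r)^7 = 191.1814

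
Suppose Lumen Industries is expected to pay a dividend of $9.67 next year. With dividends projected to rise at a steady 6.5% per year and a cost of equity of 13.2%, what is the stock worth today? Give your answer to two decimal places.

$144.33

Gordon growth model: P₀ = D₁/(r − g), with D₁ = 9.67 given directly.
P₀ = 9.6700 / (0.132 − 0.065) = 9.6700 / 0.067 = 144.3284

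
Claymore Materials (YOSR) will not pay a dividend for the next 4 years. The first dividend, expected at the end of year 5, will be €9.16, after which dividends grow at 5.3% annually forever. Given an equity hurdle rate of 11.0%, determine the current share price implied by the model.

€105.86

Deferred-dividend DDM. At t=4 the remaining stream is a growing perpetuity with first payment D_5 = 9.16.
V_4 = D_5/(r−g) = 9.16/(0.11−0.053) = 160.7018
P₀ = V_4/(1+r)^4 = 160.7018/(1+0.11)^4 = 105.8592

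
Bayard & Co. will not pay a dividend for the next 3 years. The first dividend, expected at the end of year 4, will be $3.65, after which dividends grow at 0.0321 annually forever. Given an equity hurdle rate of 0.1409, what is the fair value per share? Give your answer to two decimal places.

Deferred-dividend DDM. At t=3 the remaining stream is a growing perpetuity with first payment D_4 = 3.65.
V_3 = D_4/(r−g) = 3.65/(0.1409−0.0321) = 33.5478
P₀ = V_3/(1+r)^3 = 33.5478/(1+0.1409)^3 = 22.5903

$22.59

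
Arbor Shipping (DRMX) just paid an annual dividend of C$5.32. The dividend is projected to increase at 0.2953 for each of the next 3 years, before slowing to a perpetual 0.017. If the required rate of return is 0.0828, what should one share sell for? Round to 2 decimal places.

C$163.84

Two-stage DDM. Project D₁…D_3 at 0.2953, terminal growth 0.017, discount at r = 0.0828.
D_1 = 6.8910
D_2 = 8.9259
D_3 = 11.5617
Terminal value at t=3: TV = D_4/(r−g) = 11.7583/(0.0828−0.017) = 178.6972
P₀ = 6.8910/(1+0.0828)^1 + 8.9259/(1+0.0828)^2 + 11.5617/(1+0.0828)^3 + 178.6972/(1+0.0828)^3 = 163.8421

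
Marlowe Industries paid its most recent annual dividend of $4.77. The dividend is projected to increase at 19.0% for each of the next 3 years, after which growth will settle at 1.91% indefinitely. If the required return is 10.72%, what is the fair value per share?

$85.06

Two-stage DDM. Project D₁…D_3 at 0.19, terminal growth 0.0191, discount at r = 0.1072.
D_1 = 5.6763
D_2 = 6.7548
D_3 = 8.0382
Terminal value at t=3: TV = D_4/(r−g) = 8.1917/(0.1072−0.0191) = 92.9823
P₀ = 5.6763/(1+0.1072)^1 + 6.7548/(1+0.1072)^2 + 8.0382/(1+0.1072)^3 + 92.9823/(1+0.1072)^3 = 85.0639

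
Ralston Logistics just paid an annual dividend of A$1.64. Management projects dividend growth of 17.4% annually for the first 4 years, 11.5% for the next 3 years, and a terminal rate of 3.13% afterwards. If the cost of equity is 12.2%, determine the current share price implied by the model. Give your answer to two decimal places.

Three-stage DDM. Project D₁…D_7; terminal Gordon value at t=7 with g = 0.0313; discount at r = 0.122.
D_1 = 1.9254
D_2 = 2.2604
D_3 = 2.6537
D_4 = 3.1154
D_5 = 3.4737
D_6 = 3.8732
D_7 = 4.3186
TV_7 = 4.4538/(0.122−0.0313) = 49.1042
P₀ = Σ Dₜ/(1+r)ᵗ + TV_7/(1+r)^7 = 35.1169

A$35.12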